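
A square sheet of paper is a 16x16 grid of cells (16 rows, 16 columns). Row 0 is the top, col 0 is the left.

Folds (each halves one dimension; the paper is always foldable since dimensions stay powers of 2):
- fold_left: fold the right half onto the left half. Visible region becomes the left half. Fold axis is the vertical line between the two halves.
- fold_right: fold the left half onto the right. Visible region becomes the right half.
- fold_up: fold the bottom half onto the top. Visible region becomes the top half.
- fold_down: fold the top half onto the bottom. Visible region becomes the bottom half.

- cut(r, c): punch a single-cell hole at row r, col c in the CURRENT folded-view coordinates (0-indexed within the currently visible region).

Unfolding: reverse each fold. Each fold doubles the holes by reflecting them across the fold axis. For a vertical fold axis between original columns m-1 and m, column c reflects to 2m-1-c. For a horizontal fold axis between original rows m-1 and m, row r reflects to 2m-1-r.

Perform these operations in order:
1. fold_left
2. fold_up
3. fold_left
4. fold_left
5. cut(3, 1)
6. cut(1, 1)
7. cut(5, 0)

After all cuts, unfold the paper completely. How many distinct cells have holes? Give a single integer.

Op 1 fold_left: fold axis v@8; visible region now rows[0,16) x cols[0,8) = 16x8
Op 2 fold_up: fold axis h@8; visible region now rows[0,8) x cols[0,8) = 8x8
Op 3 fold_left: fold axis v@4; visible region now rows[0,8) x cols[0,4) = 8x4
Op 4 fold_left: fold axis v@2; visible region now rows[0,8) x cols[0,2) = 8x2
Op 5 cut(3, 1): punch at orig (3,1); cuts so far [(3, 1)]; region rows[0,8) x cols[0,2) = 8x2
Op 6 cut(1, 1): punch at orig (1,1); cuts so far [(1, 1), (3, 1)]; region rows[0,8) x cols[0,2) = 8x2
Op 7 cut(5, 0): punch at orig (5,0); cuts so far [(1, 1), (3, 1), (5, 0)]; region rows[0,8) x cols[0,2) = 8x2
Unfold 1 (reflect across v@2): 6 holes -> [(1, 1), (1, 2), (3, 1), (3, 2), (5, 0), (5, 3)]
Unfold 2 (reflect across v@4): 12 holes -> [(1, 1), (1, 2), (1, 5), (1, 6), (3, 1), (3, 2), (3, 5), (3, 6), (5, 0), (5, 3), (5, 4), (5, 7)]
Unfold 3 (reflect across h@8): 24 holes -> [(1, 1), (1, 2), (1, 5), (1, 6), (3, 1), (3, 2), (3, 5), (3, 6), (5, 0), (5, 3), (5, 4), (5, 7), (10, 0), (10, 3), (10, 4), (10, 7), (12, 1), (12, 2), (12, 5), (12, 6), (14, 1), (14, 2), (14, 5), (14, 6)]
Unfold 4 (reflect across v@8): 48 holes -> [(1, 1), (1, 2), (1, 5), (1, 6), (1, 9), (1, 10), (1, 13), (1, 14), (3, 1), (3, 2), (3, 5), (3, 6), (3, 9), (3, 10), (3, 13), (3, 14), (5, 0), (5, 3), (5, 4), (5, 7), (5, 8), (5, 11), (5, 12), (5, 15), (10, 0), (10, 3), (10, 4), (10, 7), (10, 8), (10, 11), (10, 12), (10, 15), (12, 1), (12, 2), (12, 5), (12, 6), (12, 9), (12, 10), (12, 13), (12, 14), (14, 1), (14, 2), (14, 5), (14, 6), (14, 9), (14, 10), (14, 13), (14, 14)]

Answer: 48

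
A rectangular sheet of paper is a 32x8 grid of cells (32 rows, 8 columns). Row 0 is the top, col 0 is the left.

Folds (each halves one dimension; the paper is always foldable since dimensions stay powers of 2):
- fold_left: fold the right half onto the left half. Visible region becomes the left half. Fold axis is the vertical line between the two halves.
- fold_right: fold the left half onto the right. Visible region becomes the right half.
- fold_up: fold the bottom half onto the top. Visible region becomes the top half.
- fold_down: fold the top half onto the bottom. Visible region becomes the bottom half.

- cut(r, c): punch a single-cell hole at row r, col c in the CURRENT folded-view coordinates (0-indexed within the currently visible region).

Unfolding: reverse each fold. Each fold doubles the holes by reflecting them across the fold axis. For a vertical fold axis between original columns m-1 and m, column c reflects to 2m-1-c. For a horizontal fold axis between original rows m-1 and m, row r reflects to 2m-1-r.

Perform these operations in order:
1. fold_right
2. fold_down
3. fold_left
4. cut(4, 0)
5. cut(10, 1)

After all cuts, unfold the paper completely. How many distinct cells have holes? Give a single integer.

Op 1 fold_right: fold axis v@4; visible region now rows[0,32) x cols[4,8) = 32x4
Op 2 fold_down: fold axis h@16; visible region now rows[16,32) x cols[4,8) = 16x4
Op 3 fold_left: fold axis v@6; visible region now rows[16,32) x cols[4,6) = 16x2
Op 4 cut(4, 0): punch at orig (20,4); cuts so far [(20, 4)]; region rows[16,32) x cols[4,6) = 16x2
Op 5 cut(10, 1): punch at orig (26,5); cuts so far [(20, 4), (26, 5)]; region rows[16,32) x cols[4,6) = 16x2
Unfold 1 (reflect across v@6): 4 holes -> [(20, 4), (20, 7), (26, 5), (26, 6)]
Unfold 2 (reflect across h@16): 8 holes -> [(5, 5), (5, 6), (11, 4), (11, 7), (20, 4), (20, 7), (26, 5), (26, 6)]
Unfold 3 (reflect across v@4): 16 holes -> [(5, 1), (5, 2), (5, 5), (5, 6), (11, 0), (11, 3), (11, 4), (11, 7), (20, 0), (20, 3), (20, 4), (20, 7), (26, 1), (26, 2), (26, 5), (26, 6)]

Answer: 16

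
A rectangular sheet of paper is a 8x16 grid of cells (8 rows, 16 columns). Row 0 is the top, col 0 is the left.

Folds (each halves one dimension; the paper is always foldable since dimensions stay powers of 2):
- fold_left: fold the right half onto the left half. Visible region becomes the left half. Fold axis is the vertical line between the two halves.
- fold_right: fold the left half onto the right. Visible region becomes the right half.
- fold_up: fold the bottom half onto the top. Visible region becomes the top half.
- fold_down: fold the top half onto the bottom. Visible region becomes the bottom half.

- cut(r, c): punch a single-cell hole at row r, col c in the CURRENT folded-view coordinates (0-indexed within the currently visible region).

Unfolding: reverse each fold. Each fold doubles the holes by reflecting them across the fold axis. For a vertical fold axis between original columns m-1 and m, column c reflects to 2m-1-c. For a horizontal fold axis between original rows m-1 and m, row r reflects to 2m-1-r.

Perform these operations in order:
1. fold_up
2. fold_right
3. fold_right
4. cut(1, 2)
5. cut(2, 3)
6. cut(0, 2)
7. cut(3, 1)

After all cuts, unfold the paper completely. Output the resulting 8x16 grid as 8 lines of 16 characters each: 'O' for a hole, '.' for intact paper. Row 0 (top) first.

Answer: .O....O..O....O.
.O....O..O....O.
O......OO......O
..O..O....O..O..
..O..O....O..O..
O......OO......O
.O....O..O....O.
.O....O..O....O.

Derivation:
Op 1 fold_up: fold axis h@4; visible region now rows[0,4) x cols[0,16) = 4x16
Op 2 fold_right: fold axis v@8; visible region now rows[0,4) x cols[8,16) = 4x8
Op 3 fold_right: fold axis v@12; visible region now rows[0,4) x cols[12,16) = 4x4
Op 4 cut(1, 2): punch at orig (1,14); cuts so far [(1, 14)]; region rows[0,4) x cols[12,16) = 4x4
Op 5 cut(2, 3): punch at orig (2,15); cuts so far [(1, 14), (2, 15)]; region rows[0,4) x cols[12,16) = 4x4
Op 6 cut(0, 2): punch at orig (0,14); cuts so far [(0, 14), (1, 14), (2, 15)]; region rows[0,4) x cols[12,16) = 4x4
Op 7 cut(3, 1): punch at orig (3,13); cuts so far [(0, 14), (1, 14), (2, 15), (3, 13)]; region rows[0,4) x cols[12,16) = 4x4
Unfold 1 (reflect across v@12): 8 holes -> [(0, 9), (0, 14), (1, 9), (1, 14), (2, 8), (2, 15), (3, 10), (3, 13)]
Unfold 2 (reflect across v@8): 16 holes -> [(0, 1), (0, 6), (0, 9), (0, 14), (1, 1), (1, 6), (1, 9), (1, 14), (2, 0), (2, 7), (2, 8), (2, 15), (3, 2), (3, 5), (3, 10), (3, 13)]
Unfold 3 (reflect across h@4): 32 holes -> [(0, 1), (0, 6), (0, 9), (0, 14), (1, 1), (1, 6), (1, 9), (1, 14), (2, 0), (2, 7), (2, 8), (2, 15), (3, 2), (3, 5), (3, 10), (3, 13), (4, 2), (4, 5), (4, 10), (4, 13), (5, 0), (5, 7), (5, 8), (5, 15), (6, 1), (6, 6), (6, 9), (6, 14), (7, 1), (7, 6), (7, 9), (7, 14)]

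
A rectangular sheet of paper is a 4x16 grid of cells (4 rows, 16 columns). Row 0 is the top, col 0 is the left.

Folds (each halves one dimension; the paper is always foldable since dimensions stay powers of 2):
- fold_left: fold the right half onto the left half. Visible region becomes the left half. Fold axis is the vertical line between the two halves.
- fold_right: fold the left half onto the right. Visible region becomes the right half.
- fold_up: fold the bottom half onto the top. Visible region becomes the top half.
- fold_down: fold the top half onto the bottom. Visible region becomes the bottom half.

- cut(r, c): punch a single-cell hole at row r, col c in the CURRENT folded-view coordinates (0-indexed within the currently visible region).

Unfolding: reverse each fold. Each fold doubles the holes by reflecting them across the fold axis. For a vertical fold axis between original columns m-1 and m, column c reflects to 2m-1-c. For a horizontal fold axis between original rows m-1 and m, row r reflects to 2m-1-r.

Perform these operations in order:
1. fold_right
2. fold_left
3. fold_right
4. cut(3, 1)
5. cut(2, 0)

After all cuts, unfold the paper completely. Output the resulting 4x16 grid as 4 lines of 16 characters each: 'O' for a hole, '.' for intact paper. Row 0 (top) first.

Op 1 fold_right: fold axis v@8; visible region now rows[0,4) x cols[8,16) = 4x8
Op 2 fold_left: fold axis v@12; visible region now rows[0,4) x cols[8,12) = 4x4
Op 3 fold_right: fold axis v@10; visible region now rows[0,4) x cols[10,12) = 4x2
Op 4 cut(3, 1): punch at orig (3,11); cuts so far [(3, 11)]; region rows[0,4) x cols[10,12) = 4x2
Op 5 cut(2, 0): punch at orig (2,10); cuts so far [(2, 10), (3, 11)]; region rows[0,4) x cols[10,12) = 4x2
Unfold 1 (reflect across v@10): 4 holes -> [(2, 9), (2, 10), (3, 8), (3, 11)]
Unfold 2 (reflect across v@12): 8 holes -> [(2, 9), (2, 10), (2, 13), (2, 14), (3, 8), (3, 11), (3, 12), (3, 15)]
Unfold 3 (reflect across v@8): 16 holes -> [(2, 1), (2, 2), (2, 5), (2, 6), (2, 9), (2, 10), (2, 13), (2, 14), (3, 0), (3, 3), (3, 4), (3, 7), (3, 8), (3, 11), (3, 12), (3, 15)]

Answer: ................
................
.OO..OO..OO..OO.
O..OO..OO..OO..O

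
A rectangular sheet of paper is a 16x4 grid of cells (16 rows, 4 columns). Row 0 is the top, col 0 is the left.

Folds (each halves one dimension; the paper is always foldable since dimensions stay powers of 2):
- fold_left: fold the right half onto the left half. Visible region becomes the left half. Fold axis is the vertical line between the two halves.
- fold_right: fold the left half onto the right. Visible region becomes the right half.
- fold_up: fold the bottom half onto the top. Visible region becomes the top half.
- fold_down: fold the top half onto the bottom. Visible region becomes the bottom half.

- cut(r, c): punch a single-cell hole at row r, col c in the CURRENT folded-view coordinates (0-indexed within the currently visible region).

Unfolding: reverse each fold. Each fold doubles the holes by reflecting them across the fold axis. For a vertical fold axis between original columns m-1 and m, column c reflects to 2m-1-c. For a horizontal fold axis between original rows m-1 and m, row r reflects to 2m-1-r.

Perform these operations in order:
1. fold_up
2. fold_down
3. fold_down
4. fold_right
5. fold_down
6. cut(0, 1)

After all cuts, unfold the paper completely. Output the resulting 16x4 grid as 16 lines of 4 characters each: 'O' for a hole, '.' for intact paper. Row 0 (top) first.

Answer: O..O
O..O
O..O
O..O
O..O
O..O
O..O
O..O
O..O
O..O
O..O
O..O
O..O
O..O
O..O
O..O

Derivation:
Op 1 fold_up: fold axis h@8; visible region now rows[0,8) x cols[0,4) = 8x4
Op 2 fold_down: fold axis h@4; visible region now rows[4,8) x cols[0,4) = 4x4
Op 3 fold_down: fold axis h@6; visible region now rows[6,8) x cols[0,4) = 2x4
Op 4 fold_right: fold axis v@2; visible region now rows[6,8) x cols[2,4) = 2x2
Op 5 fold_down: fold axis h@7; visible region now rows[7,8) x cols[2,4) = 1x2
Op 6 cut(0, 1): punch at orig (7,3); cuts so far [(7, 3)]; region rows[7,8) x cols[2,4) = 1x2
Unfold 1 (reflect across h@7): 2 holes -> [(6, 3), (7, 3)]
Unfold 2 (reflect across v@2): 4 holes -> [(6, 0), (6, 3), (7, 0), (7, 3)]
Unfold 3 (reflect across h@6): 8 holes -> [(4, 0), (4, 3), (5, 0), (5, 3), (6, 0), (6, 3), (7, 0), (7, 3)]
Unfold 4 (reflect across h@4): 16 holes -> [(0, 0), (0, 3), (1, 0), (1, 3), (2, 0), (2, 3), (3, 0), (3, 3), (4, 0), (4, 3), (5, 0), (5, 3), (6, 0), (6, 3), (7, 0), (7, 3)]
Unfold 5 (reflect across h@8): 32 holes -> [(0, 0), (0, 3), (1, 0), (1, 3), (2, 0), (2, 3), (3, 0), (3, 3), (4, 0), (4, 3), (5, 0), (5, 3), (6, 0), (6, 3), (7, 0), (7, 3), (8, 0), (8, 3), (9, 0), (9, 3), (10, 0), (10, 3), (11, 0), (11, 3), (12, 0), (12, 3), (13, 0), (13, 3), (14, 0), (14, 3), (15, 0), (15, 3)]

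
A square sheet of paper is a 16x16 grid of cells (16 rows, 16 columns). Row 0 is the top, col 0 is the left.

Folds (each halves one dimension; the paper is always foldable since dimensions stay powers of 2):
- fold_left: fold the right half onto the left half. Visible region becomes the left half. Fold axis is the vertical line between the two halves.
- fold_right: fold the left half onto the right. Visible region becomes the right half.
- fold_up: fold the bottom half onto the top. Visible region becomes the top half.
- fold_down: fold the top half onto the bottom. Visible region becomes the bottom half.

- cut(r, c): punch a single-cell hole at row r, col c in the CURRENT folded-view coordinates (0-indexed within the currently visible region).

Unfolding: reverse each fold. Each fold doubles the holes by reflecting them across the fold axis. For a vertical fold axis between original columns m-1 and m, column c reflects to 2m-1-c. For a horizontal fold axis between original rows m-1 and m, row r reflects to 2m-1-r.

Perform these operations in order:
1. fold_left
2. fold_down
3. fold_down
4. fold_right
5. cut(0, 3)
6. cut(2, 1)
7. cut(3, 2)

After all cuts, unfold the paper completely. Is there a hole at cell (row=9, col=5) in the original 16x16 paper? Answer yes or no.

Answer: yes

Derivation:
Op 1 fold_left: fold axis v@8; visible region now rows[0,16) x cols[0,8) = 16x8
Op 2 fold_down: fold axis h@8; visible region now rows[8,16) x cols[0,8) = 8x8
Op 3 fold_down: fold axis h@12; visible region now rows[12,16) x cols[0,8) = 4x8
Op 4 fold_right: fold axis v@4; visible region now rows[12,16) x cols[4,8) = 4x4
Op 5 cut(0, 3): punch at orig (12,7); cuts so far [(12, 7)]; region rows[12,16) x cols[4,8) = 4x4
Op 6 cut(2, 1): punch at orig (14,5); cuts so far [(12, 7), (14, 5)]; region rows[12,16) x cols[4,8) = 4x4
Op 7 cut(3, 2): punch at orig (15,6); cuts so far [(12, 7), (14, 5), (15, 6)]; region rows[12,16) x cols[4,8) = 4x4
Unfold 1 (reflect across v@4): 6 holes -> [(12, 0), (12, 7), (14, 2), (14, 5), (15, 1), (15, 6)]
Unfold 2 (reflect across h@12): 12 holes -> [(8, 1), (8, 6), (9, 2), (9, 5), (11, 0), (11, 7), (12, 0), (12, 7), (14, 2), (14, 5), (15, 1), (15, 6)]
Unfold 3 (reflect across h@8): 24 holes -> [(0, 1), (0, 6), (1, 2), (1, 5), (3, 0), (3, 7), (4, 0), (4, 7), (6, 2), (6, 5), (7, 1), (7, 6), (8, 1), (8, 6), (9, 2), (9, 5), (11, 0), (11, 7), (12, 0), (12, 7), (14, 2), (14, 5), (15, 1), (15, 6)]
Unfold 4 (reflect across v@8): 48 holes -> [(0, 1), (0, 6), (0, 9), (0, 14), (1, 2), (1, 5), (1, 10), (1, 13), (3, 0), (3, 7), (3, 8), (3, 15), (4, 0), (4, 7), (4, 8), (4, 15), (6, 2), (6, 5), (6, 10), (6, 13), (7, 1), (7, 6), (7, 9), (7, 14), (8, 1), (8, 6), (8, 9), (8, 14), (9, 2), (9, 5), (9, 10), (9, 13), (11, 0), (11, 7), (11, 8), (11, 15), (12, 0), (12, 7), (12, 8), (12, 15), (14, 2), (14, 5), (14, 10), (14, 13), (15, 1), (15, 6), (15, 9), (15, 14)]
Holes: [(0, 1), (0, 6), (0, 9), (0, 14), (1, 2), (1, 5), (1, 10), (1, 13), (3, 0), (3, 7), (3, 8), (3, 15), (4, 0), (4, 7), (4, 8), (4, 15), (6, 2), (6, 5), (6, 10), (6, 13), (7, 1), (7, 6), (7, 9), (7, 14), (8, 1), (8, 6), (8, 9), (8, 14), (9, 2), (9, 5), (9, 10), (9, 13), (11, 0), (11, 7), (11, 8), (11, 15), (12, 0), (12, 7), (12, 8), (12, 15), (14, 2), (14, 5), (14, 10), (14, 13), (15, 1), (15, 6), (15, 9), (15, 14)]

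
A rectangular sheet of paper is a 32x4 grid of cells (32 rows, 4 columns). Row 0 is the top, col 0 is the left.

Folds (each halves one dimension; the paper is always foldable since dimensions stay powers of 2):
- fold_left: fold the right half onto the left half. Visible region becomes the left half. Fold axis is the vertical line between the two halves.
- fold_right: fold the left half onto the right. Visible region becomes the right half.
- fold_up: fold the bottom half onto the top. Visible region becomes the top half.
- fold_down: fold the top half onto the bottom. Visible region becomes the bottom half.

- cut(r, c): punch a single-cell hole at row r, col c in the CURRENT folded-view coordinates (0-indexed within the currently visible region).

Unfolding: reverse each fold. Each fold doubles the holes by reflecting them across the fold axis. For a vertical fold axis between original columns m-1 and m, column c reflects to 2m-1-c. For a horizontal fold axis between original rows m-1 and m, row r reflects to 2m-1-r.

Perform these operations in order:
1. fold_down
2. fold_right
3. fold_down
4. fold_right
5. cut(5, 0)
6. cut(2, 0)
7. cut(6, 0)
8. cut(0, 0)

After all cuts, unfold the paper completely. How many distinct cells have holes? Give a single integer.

Op 1 fold_down: fold axis h@16; visible region now rows[16,32) x cols[0,4) = 16x4
Op 2 fold_right: fold axis v@2; visible region now rows[16,32) x cols[2,4) = 16x2
Op 3 fold_down: fold axis h@24; visible region now rows[24,32) x cols[2,4) = 8x2
Op 4 fold_right: fold axis v@3; visible region now rows[24,32) x cols[3,4) = 8x1
Op 5 cut(5, 0): punch at orig (29,3); cuts so far [(29, 3)]; region rows[24,32) x cols[3,4) = 8x1
Op 6 cut(2, 0): punch at orig (26,3); cuts so far [(26, 3), (29, 3)]; region rows[24,32) x cols[3,4) = 8x1
Op 7 cut(6, 0): punch at orig (30,3); cuts so far [(26, 3), (29, 3), (30, 3)]; region rows[24,32) x cols[3,4) = 8x1
Op 8 cut(0, 0): punch at orig (24,3); cuts so far [(24, 3), (26, 3), (29, 3), (30, 3)]; region rows[24,32) x cols[3,4) = 8x1
Unfold 1 (reflect across v@3): 8 holes -> [(24, 2), (24, 3), (26, 2), (26, 3), (29, 2), (29, 3), (30, 2), (30, 3)]
Unfold 2 (reflect across h@24): 16 holes -> [(17, 2), (17, 3), (18, 2), (18, 3), (21, 2), (21, 3), (23, 2), (23, 3), (24, 2), (24, 3), (26, 2), (26, 3), (29, 2), (29, 3), (30, 2), (30, 3)]
Unfold 3 (reflect across v@2): 32 holes -> [(17, 0), (17, 1), (17, 2), (17, 3), (18, 0), (18, 1), (18, 2), (18, 3), (21, 0), (21, 1), (21, 2), (21, 3), (23, 0), (23, 1), (23, 2), (23, 3), (24, 0), (24, 1), (24, 2), (24, 3), (26, 0), (26, 1), (26, 2), (26, 3), (29, 0), (29, 1), (29, 2), (29, 3), (30, 0), (30, 1), (30, 2), (30, 3)]
Unfold 4 (reflect across h@16): 64 holes -> [(1, 0), (1, 1), (1, 2), (1, 3), (2, 0), (2, 1), (2, 2), (2, 3), (5, 0), (5, 1), (5, 2), (5, 3), (7, 0), (7, 1), (7, 2), (7, 3), (8, 0), (8, 1), (8, 2), (8, 3), (10, 0), (10, 1), (10, 2), (10, 3), (13, 0), (13, 1), (13, 2), (13, 3), (14, 0), (14, 1), (14, 2), (14, 3), (17, 0), (17, 1), (17, 2), (17, 3), (18, 0), (18, 1), (18, 2), (18, 3), (21, 0), (21, 1), (21, 2), (21, 3), (23, 0), (23, 1), (23, 2), (23, 3), (24, 0), (24, 1), (24, 2), (24, 3), (26, 0), (26, 1), (26, 2), (26, 3), (29, 0), (29, 1), (29, 2), (29, 3), (30, 0), (30, 1), (30, 2), (30, 3)]

Answer: 64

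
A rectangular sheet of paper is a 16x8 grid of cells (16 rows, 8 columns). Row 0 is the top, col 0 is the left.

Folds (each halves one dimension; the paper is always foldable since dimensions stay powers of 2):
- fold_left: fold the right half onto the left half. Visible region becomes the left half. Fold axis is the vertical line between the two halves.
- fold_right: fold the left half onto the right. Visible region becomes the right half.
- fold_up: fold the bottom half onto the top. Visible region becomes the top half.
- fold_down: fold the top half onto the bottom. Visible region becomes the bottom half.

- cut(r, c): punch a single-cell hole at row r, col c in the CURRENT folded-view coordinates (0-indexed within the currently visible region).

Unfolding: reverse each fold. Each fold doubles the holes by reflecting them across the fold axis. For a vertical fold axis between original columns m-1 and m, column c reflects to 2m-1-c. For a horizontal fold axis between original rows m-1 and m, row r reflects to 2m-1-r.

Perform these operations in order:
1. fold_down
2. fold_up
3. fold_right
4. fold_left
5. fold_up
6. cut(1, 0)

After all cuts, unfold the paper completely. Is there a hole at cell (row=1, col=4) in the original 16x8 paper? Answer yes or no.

Op 1 fold_down: fold axis h@8; visible region now rows[8,16) x cols[0,8) = 8x8
Op 2 fold_up: fold axis h@12; visible region now rows[8,12) x cols[0,8) = 4x8
Op 3 fold_right: fold axis v@4; visible region now rows[8,12) x cols[4,8) = 4x4
Op 4 fold_left: fold axis v@6; visible region now rows[8,12) x cols[4,6) = 4x2
Op 5 fold_up: fold axis h@10; visible region now rows[8,10) x cols[4,6) = 2x2
Op 6 cut(1, 0): punch at orig (9,4); cuts so far [(9, 4)]; region rows[8,10) x cols[4,6) = 2x2
Unfold 1 (reflect across h@10): 2 holes -> [(9, 4), (10, 4)]
Unfold 2 (reflect across v@6): 4 holes -> [(9, 4), (9, 7), (10, 4), (10, 7)]
Unfold 3 (reflect across v@4): 8 holes -> [(9, 0), (9, 3), (9, 4), (9, 7), (10, 0), (10, 3), (10, 4), (10, 7)]
Unfold 4 (reflect across h@12): 16 holes -> [(9, 0), (9, 3), (9, 4), (9, 7), (10, 0), (10, 3), (10, 4), (10, 7), (13, 0), (13, 3), (13, 4), (13, 7), (14, 0), (14, 3), (14, 4), (14, 7)]
Unfold 5 (reflect across h@8): 32 holes -> [(1, 0), (1, 3), (1, 4), (1, 7), (2, 0), (2, 3), (2, 4), (2, 7), (5, 0), (5, 3), (5, 4), (5, 7), (6, 0), (6, 3), (6, 4), (6, 7), (9, 0), (9, 3), (9, 4), (9, 7), (10, 0), (10, 3), (10, 4), (10, 7), (13, 0), (13, 3), (13, 4), (13, 7), (14, 0), (14, 3), (14, 4), (14, 7)]
Holes: [(1, 0), (1, 3), (1, 4), (1, 7), (2, 0), (2, 3), (2, 4), (2, 7), (5, 0), (5, 3), (5, 4), (5, 7), (6, 0), (6, 3), (6, 4), (6, 7), (9, 0), (9, 3), (9, 4), (9, 7), (10, 0), (10, 3), (10, 4), (10, 7), (13, 0), (13, 3), (13, 4), (13, 7), (14, 0), (14, 3), (14, 4), (14, 7)]

Answer: yes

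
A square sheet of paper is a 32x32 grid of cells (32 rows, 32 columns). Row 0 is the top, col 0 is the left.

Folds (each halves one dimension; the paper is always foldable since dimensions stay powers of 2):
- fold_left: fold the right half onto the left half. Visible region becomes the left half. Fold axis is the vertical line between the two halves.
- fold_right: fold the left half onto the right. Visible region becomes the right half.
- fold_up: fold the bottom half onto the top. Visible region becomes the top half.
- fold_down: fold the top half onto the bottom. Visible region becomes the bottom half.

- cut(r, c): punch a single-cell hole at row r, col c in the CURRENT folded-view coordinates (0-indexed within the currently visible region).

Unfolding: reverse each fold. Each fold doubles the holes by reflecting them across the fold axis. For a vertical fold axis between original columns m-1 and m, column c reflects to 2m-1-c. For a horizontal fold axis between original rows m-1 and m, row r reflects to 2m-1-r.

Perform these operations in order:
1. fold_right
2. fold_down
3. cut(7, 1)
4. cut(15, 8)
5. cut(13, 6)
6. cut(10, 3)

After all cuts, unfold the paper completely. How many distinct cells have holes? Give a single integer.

Op 1 fold_right: fold axis v@16; visible region now rows[0,32) x cols[16,32) = 32x16
Op 2 fold_down: fold axis h@16; visible region now rows[16,32) x cols[16,32) = 16x16
Op 3 cut(7, 1): punch at orig (23,17); cuts so far [(23, 17)]; region rows[16,32) x cols[16,32) = 16x16
Op 4 cut(15, 8): punch at orig (31,24); cuts so far [(23, 17), (31, 24)]; region rows[16,32) x cols[16,32) = 16x16
Op 5 cut(13, 6): punch at orig (29,22); cuts so far [(23, 17), (29, 22), (31, 24)]; region rows[16,32) x cols[16,32) = 16x16
Op 6 cut(10, 3): punch at orig (26,19); cuts so far [(23, 17), (26, 19), (29, 22), (31, 24)]; region rows[16,32) x cols[16,32) = 16x16
Unfold 1 (reflect across h@16): 8 holes -> [(0, 24), (2, 22), (5, 19), (8, 17), (23, 17), (26, 19), (29, 22), (31, 24)]
Unfold 2 (reflect across v@16): 16 holes -> [(0, 7), (0, 24), (2, 9), (2, 22), (5, 12), (5, 19), (8, 14), (8, 17), (23, 14), (23, 17), (26, 12), (26, 19), (29, 9), (29, 22), (31, 7), (31, 24)]

Answer: 16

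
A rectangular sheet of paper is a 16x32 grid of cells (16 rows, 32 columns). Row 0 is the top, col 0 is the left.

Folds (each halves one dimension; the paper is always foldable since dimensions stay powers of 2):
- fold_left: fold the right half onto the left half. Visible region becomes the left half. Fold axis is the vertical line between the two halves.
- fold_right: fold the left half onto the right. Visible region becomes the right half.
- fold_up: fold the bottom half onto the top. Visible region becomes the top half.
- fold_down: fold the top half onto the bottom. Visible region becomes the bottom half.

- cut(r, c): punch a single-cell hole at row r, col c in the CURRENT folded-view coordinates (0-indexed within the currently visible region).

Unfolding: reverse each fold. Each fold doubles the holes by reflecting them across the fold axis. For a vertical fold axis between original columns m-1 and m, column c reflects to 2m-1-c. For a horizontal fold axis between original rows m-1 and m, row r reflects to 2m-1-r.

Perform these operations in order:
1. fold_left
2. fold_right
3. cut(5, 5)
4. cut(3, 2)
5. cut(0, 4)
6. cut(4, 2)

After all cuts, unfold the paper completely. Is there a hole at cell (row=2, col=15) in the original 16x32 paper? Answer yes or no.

Op 1 fold_left: fold axis v@16; visible region now rows[0,16) x cols[0,16) = 16x16
Op 2 fold_right: fold axis v@8; visible region now rows[0,16) x cols[8,16) = 16x8
Op 3 cut(5, 5): punch at orig (5,13); cuts so far [(5, 13)]; region rows[0,16) x cols[8,16) = 16x8
Op 4 cut(3, 2): punch at orig (3,10); cuts so far [(3, 10), (5, 13)]; region rows[0,16) x cols[8,16) = 16x8
Op 5 cut(0, 4): punch at orig (0,12); cuts so far [(0, 12), (3, 10), (5, 13)]; region rows[0,16) x cols[8,16) = 16x8
Op 6 cut(4, 2): punch at orig (4,10); cuts so far [(0, 12), (3, 10), (4, 10), (5, 13)]; region rows[0,16) x cols[8,16) = 16x8
Unfold 1 (reflect across v@8): 8 holes -> [(0, 3), (0, 12), (3, 5), (3, 10), (4, 5), (4, 10), (5, 2), (5, 13)]
Unfold 2 (reflect across v@16): 16 holes -> [(0, 3), (0, 12), (0, 19), (0, 28), (3, 5), (3, 10), (3, 21), (3, 26), (4, 5), (4, 10), (4, 21), (4, 26), (5, 2), (5, 13), (5, 18), (5, 29)]
Holes: [(0, 3), (0, 12), (0, 19), (0, 28), (3, 5), (3, 10), (3, 21), (3, 26), (4, 5), (4, 10), (4, 21), (4, 26), (5, 2), (5, 13), (5, 18), (5, 29)]

Answer: no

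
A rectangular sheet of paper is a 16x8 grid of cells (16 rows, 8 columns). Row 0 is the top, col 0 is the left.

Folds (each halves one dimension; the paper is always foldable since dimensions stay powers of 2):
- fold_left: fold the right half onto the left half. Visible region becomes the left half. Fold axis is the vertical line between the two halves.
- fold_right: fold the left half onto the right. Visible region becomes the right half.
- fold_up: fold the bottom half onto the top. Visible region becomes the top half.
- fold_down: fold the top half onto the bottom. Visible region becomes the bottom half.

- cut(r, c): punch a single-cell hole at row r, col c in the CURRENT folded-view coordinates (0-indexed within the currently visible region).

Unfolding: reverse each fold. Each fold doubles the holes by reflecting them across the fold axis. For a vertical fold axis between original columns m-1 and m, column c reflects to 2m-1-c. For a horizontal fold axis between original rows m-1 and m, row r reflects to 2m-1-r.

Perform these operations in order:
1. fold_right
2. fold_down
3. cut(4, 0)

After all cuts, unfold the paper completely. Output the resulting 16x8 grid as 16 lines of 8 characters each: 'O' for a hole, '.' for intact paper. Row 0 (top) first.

Op 1 fold_right: fold axis v@4; visible region now rows[0,16) x cols[4,8) = 16x4
Op 2 fold_down: fold axis h@8; visible region now rows[8,16) x cols[4,8) = 8x4
Op 3 cut(4, 0): punch at orig (12,4); cuts so far [(12, 4)]; region rows[8,16) x cols[4,8) = 8x4
Unfold 1 (reflect across h@8): 2 holes -> [(3, 4), (12, 4)]
Unfold 2 (reflect across v@4): 4 holes -> [(3, 3), (3, 4), (12, 3), (12, 4)]

Answer: ........
........
........
...OO...
........
........
........
........
........
........
........
........
...OO...
........
........
........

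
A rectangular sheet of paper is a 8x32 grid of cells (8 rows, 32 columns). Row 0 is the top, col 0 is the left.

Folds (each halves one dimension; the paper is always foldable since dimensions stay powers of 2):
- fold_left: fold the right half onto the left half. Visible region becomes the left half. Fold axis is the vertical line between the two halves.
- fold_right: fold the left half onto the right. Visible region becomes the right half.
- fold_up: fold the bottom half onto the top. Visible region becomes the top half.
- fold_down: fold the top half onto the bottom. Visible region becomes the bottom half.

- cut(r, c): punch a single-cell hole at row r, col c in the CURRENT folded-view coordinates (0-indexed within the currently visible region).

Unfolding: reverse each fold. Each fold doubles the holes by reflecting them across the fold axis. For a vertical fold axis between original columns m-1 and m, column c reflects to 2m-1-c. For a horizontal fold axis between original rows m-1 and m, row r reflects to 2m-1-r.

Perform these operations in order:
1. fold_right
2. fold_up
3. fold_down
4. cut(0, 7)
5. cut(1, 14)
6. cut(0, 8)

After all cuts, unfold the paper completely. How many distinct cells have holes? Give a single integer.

Answer: 24

Derivation:
Op 1 fold_right: fold axis v@16; visible region now rows[0,8) x cols[16,32) = 8x16
Op 2 fold_up: fold axis h@4; visible region now rows[0,4) x cols[16,32) = 4x16
Op 3 fold_down: fold axis h@2; visible region now rows[2,4) x cols[16,32) = 2x16
Op 4 cut(0, 7): punch at orig (2,23); cuts so far [(2, 23)]; region rows[2,4) x cols[16,32) = 2x16
Op 5 cut(1, 14): punch at orig (3,30); cuts so far [(2, 23), (3, 30)]; region rows[2,4) x cols[16,32) = 2x16
Op 6 cut(0, 8): punch at orig (2,24); cuts so far [(2, 23), (2, 24), (3, 30)]; region rows[2,4) x cols[16,32) = 2x16
Unfold 1 (reflect across h@2): 6 holes -> [(0, 30), (1, 23), (1, 24), (2, 23), (2, 24), (3, 30)]
Unfold 2 (reflect across h@4): 12 holes -> [(0, 30), (1, 23), (1, 24), (2, 23), (2, 24), (3, 30), (4, 30), (5, 23), (5, 24), (6, 23), (6, 24), (7, 30)]
Unfold 3 (reflect across v@16): 24 holes -> [(0, 1), (0, 30), (1, 7), (1, 8), (1, 23), (1, 24), (2, 7), (2, 8), (2, 23), (2, 24), (3, 1), (3, 30), (4, 1), (4, 30), (5, 7), (5, 8), (5, 23), (5, 24), (6, 7), (6, 8), (6, 23), (6, 24), (7, 1), (7, 30)]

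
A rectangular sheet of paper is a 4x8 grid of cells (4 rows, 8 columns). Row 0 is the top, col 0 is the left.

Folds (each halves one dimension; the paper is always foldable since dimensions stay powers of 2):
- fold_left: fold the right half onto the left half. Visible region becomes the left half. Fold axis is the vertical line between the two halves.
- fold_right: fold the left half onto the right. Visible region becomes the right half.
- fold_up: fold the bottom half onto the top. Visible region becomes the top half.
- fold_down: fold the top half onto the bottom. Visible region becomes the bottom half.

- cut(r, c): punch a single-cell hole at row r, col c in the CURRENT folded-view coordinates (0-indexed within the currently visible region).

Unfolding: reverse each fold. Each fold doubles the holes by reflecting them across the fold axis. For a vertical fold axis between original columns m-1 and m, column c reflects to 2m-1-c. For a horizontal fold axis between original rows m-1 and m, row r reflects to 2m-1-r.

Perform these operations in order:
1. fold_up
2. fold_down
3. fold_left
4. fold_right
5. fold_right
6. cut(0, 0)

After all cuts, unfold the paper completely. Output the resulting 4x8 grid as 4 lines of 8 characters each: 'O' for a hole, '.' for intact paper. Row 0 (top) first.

Answer: OOOOOOOO
OOOOOOOO
OOOOOOOO
OOOOOOOO

Derivation:
Op 1 fold_up: fold axis h@2; visible region now rows[0,2) x cols[0,8) = 2x8
Op 2 fold_down: fold axis h@1; visible region now rows[1,2) x cols[0,8) = 1x8
Op 3 fold_left: fold axis v@4; visible region now rows[1,2) x cols[0,4) = 1x4
Op 4 fold_right: fold axis v@2; visible region now rows[1,2) x cols[2,4) = 1x2
Op 5 fold_right: fold axis v@3; visible region now rows[1,2) x cols[3,4) = 1x1
Op 6 cut(0, 0): punch at orig (1,3); cuts so far [(1, 3)]; region rows[1,2) x cols[3,4) = 1x1
Unfold 1 (reflect across v@3): 2 holes -> [(1, 2), (1, 3)]
Unfold 2 (reflect across v@2): 4 holes -> [(1, 0), (1, 1), (1, 2), (1, 3)]
Unfold 3 (reflect across v@4): 8 holes -> [(1, 0), (1, 1), (1, 2), (1, 3), (1, 4), (1, 5), (1, 6), (1, 7)]
Unfold 4 (reflect across h@1): 16 holes -> [(0, 0), (0, 1), (0, 2), (0, 3), (0, 4), (0, 5), (0, 6), (0, 7), (1, 0), (1, 1), (1, 2), (1, 3), (1, 4), (1, 5), (1, 6), (1, 7)]
Unfold 5 (reflect across h@2): 32 holes -> [(0, 0), (0, 1), (0, 2), (0, 3), (0, 4), (0, 5), (0, 6), (0, 7), (1, 0), (1, 1), (1, 2), (1, 3), (1, 4), (1, 5), (1, 6), (1, 7), (2, 0), (2, 1), (2, 2), (2, 3), (2, 4), (2, 5), (2, 6), (2, 7), (3, 0), (3, 1), (3, 2), (3, 3), (3, 4), (3, 5), (3, 6), (3, 7)]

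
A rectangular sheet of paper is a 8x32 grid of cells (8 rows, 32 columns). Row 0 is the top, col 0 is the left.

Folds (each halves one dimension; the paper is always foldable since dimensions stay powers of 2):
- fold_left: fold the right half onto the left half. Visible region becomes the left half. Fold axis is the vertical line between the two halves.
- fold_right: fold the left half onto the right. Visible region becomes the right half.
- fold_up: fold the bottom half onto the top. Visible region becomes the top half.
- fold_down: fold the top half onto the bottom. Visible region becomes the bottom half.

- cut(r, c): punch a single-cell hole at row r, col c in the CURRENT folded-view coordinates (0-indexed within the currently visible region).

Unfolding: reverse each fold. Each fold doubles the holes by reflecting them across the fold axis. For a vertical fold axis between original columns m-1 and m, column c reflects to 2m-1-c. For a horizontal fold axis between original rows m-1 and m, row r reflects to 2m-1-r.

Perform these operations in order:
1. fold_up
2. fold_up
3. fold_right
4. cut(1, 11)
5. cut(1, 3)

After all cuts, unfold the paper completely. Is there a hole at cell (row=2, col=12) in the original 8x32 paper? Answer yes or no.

Op 1 fold_up: fold axis h@4; visible region now rows[0,4) x cols[0,32) = 4x32
Op 2 fold_up: fold axis h@2; visible region now rows[0,2) x cols[0,32) = 2x32
Op 3 fold_right: fold axis v@16; visible region now rows[0,2) x cols[16,32) = 2x16
Op 4 cut(1, 11): punch at orig (1,27); cuts so far [(1, 27)]; region rows[0,2) x cols[16,32) = 2x16
Op 5 cut(1, 3): punch at orig (1,19); cuts so far [(1, 19), (1, 27)]; region rows[0,2) x cols[16,32) = 2x16
Unfold 1 (reflect across v@16): 4 holes -> [(1, 4), (1, 12), (1, 19), (1, 27)]
Unfold 2 (reflect across h@2): 8 holes -> [(1, 4), (1, 12), (1, 19), (1, 27), (2, 4), (2, 12), (2, 19), (2, 27)]
Unfold 3 (reflect across h@4): 16 holes -> [(1, 4), (1, 12), (1, 19), (1, 27), (2, 4), (2, 12), (2, 19), (2, 27), (5, 4), (5, 12), (5, 19), (5, 27), (6, 4), (6, 12), (6, 19), (6, 27)]
Holes: [(1, 4), (1, 12), (1, 19), (1, 27), (2, 4), (2, 12), (2, 19), (2, 27), (5, 4), (5, 12), (5, 19), (5, 27), (6, 4), (6, 12), (6, 19), (6, 27)]

Answer: yes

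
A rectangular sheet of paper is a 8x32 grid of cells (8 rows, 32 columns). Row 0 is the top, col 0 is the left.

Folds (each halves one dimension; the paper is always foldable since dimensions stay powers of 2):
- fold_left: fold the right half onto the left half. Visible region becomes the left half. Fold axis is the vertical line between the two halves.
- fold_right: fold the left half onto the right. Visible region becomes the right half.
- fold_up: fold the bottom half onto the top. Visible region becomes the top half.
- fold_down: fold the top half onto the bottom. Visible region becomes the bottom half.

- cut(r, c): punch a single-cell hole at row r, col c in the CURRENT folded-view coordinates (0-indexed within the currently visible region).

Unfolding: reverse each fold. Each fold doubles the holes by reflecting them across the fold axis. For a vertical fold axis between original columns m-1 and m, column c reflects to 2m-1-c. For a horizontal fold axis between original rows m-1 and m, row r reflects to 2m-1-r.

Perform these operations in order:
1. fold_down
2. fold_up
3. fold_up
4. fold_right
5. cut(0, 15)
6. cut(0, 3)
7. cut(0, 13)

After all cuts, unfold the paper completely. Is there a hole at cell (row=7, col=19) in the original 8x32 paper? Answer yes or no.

Answer: yes

Derivation:
Op 1 fold_down: fold axis h@4; visible region now rows[4,8) x cols[0,32) = 4x32
Op 2 fold_up: fold axis h@6; visible region now rows[4,6) x cols[0,32) = 2x32
Op 3 fold_up: fold axis h@5; visible region now rows[4,5) x cols[0,32) = 1x32
Op 4 fold_right: fold axis v@16; visible region now rows[4,5) x cols[16,32) = 1x16
Op 5 cut(0, 15): punch at orig (4,31); cuts so far [(4, 31)]; region rows[4,5) x cols[16,32) = 1x16
Op 6 cut(0, 3): punch at orig (4,19); cuts so far [(4, 19), (4, 31)]; region rows[4,5) x cols[16,32) = 1x16
Op 7 cut(0, 13): punch at orig (4,29); cuts so far [(4, 19), (4, 29), (4, 31)]; region rows[4,5) x cols[16,32) = 1x16
Unfold 1 (reflect across v@16): 6 holes -> [(4, 0), (4, 2), (4, 12), (4, 19), (4, 29), (4, 31)]
Unfold 2 (reflect across h@5): 12 holes -> [(4, 0), (4, 2), (4, 12), (4, 19), (4, 29), (4, 31), (5, 0), (5, 2), (5, 12), (5, 19), (5, 29), (5, 31)]
Unfold 3 (reflect across h@6): 24 holes -> [(4, 0), (4, 2), (4, 12), (4, 19), (4, 29), (4, 31), (5, 0), (5, 2), (5, 12), (5, 19), (5, 29), (5, 31), (6, 0), (6, 2), (6, 12), (6, 19), (6, 29), (6, 31), (7, 0), (7, 2), (7, 12), (7, 19), (7, 29), (7, 31)]
Unfold 4 (reflect across h@4): 48 holes -> [(0, 0), (0, 2), (0, 12), (0, 19), (0, 29), (0, 31), (1, 0), (1, 2), (1, 12), (1, 19), (1, 29), (1, 31), (2, 0), (2, 2), (2, 12), (2, 19), (2, 29), (2, 31), (3, 0), (3, 2), (3, 12), (3, 19), (3, 29), (3, 31), (4, 0), (4, 2), (4, 12), (4, 19), (4, 29), (4, 31), (5, 0), (5, 2), (5, 12), (5, 19), (5, 29), (5, 31), (6, 0), (6, 2), (6, 12), (6, 19), (6, 29), (6, 31), (7, 0), (7, 2), (7, 12), (7, 19), (7, 29), (7, 31)]
Holes: [(0, 0), (0, 2), (0, 12), (0, 19), (0, 29), (0, 31), (1, 0), (1, 2), (1, 12), (1, 19), (1, 29), (1, 31), (2, 0), (2, 2), (2, 12), (2, 19), (2, 29), (2, 31), (3, 0), (3, 2), (3, 12), (3, 19), (3, 29), (3, 31), (4, 0), (4, 2), (4, 12), (4, 19), (4, 29), (4, 31), (5, 0), (5, 2), (5, 12), (5, 19), (5, 29), (5, 31), (6, 0), (6, 2), (6, 12), (6, 19), (6, 29), (6, 31), (7, 0), (7, 2), (7, 12), (7, 19), (7, 29), (7, 31)]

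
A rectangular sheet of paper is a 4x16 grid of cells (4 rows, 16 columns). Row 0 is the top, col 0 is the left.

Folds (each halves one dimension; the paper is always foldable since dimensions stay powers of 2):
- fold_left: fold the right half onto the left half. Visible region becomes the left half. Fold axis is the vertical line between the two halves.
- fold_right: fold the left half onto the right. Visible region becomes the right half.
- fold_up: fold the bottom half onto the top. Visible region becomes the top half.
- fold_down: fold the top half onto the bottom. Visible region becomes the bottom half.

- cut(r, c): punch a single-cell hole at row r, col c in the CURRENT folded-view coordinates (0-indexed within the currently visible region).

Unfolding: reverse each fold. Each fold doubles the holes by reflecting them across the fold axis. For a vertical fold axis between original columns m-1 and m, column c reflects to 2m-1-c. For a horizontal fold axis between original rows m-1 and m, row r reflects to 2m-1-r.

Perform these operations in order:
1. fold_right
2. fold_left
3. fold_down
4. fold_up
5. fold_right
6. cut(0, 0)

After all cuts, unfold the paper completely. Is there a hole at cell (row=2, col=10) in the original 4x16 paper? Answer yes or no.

Op 1 fold_right: fold axis v@8; visible region now rows[0,4) x cols[8,16) = 4x8
Op 2 fold_left: fold axis v@12; visible region now rows[0,4) x cols[8,12) = 4x4
Op 3 fold_down: fold axis h@2; visible region now rows[2,4) x cols[8,12) = 2x4
Op 4 fold_up: fold axis h@3; visible region now rows[2,3) x cols[8,12) = 1x4
Op 5 fold_right: fold axis v@10; visible region now rows[2,3) x cols[10,12) = 1x2
Op 6 cut(0, 0): punch at orig (2,10); cuts so far [(2, 10)]; region rows[2,3) x cols[10,12) = 1x2
Unfold 1 (reflect across v@10): 2 holes -> [(2, 9), (2, 10)]
Unfold 2 (reflect across h@3): 4 holes -> [(2, 9), (2, 10), (3, 9), (3, 10)]
Unfold 3 (reflect across h@2): 8 holes -> [(0, 9), (0, 10), (1, 9), (1, 10), (2, 9), (2, 10), (3, 9), (3, 10)]
Unfold 4 (reflect across v@12): 16 holes -> [(0, 9), (0, 10), (0, 13), (0, 14), (1, 9), (1, 10), (1, 13), (1, 14), (2, 9), (2, 10), (2, 13), (2, 14), (3, 9), (3, 10), (3, 13), (3, 14)]
Unfold 5 (reflect across v@8): 32 holes -> [(0, 1), (0, 2), (0, 5), (0, 6), (0, 9), (0, 10), (0, 13), (0, 14), (1, 1), (1, 2), (1, 5), (1, 6), (1, 9), (1, 10), (1, 13), (1, 14), (2, 1), (2, 2), (2, 5), (2, 6), (2, 9), (2, 10), (2, 13), (2, 14), (3, 1), (3, 2), (3, 5), (3, 6), (3, 9), (3, 10), (3, 13), (3, 14)]
Holes: [(0, 1), (0, 2), (0, 5), (0, 6), (0, 9), (0, 10), (0, 13), (0, 14), (1, 1), (1, 2), (1, 5), (1, 6), (1, 9), (1, 10), (1, 13), (1, 14), (2, 1), (2, 2), (2, 5), (2, 6), (2, 9), (2, 10), (2, 13), (2, 14), (3, 1), (3, 2), (3, 5), (3, 6), (3, 9), (3, 10), (3, 13), (3, 14)]

Answer: yes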